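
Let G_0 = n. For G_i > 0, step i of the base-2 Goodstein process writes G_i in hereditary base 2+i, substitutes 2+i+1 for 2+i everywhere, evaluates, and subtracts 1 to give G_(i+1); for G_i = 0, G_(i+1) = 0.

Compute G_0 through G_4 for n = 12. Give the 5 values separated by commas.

12, 107, 1065, 15685, 280019

(0) 12|_2 = 2^(2 + 1) + 2^2 ↦ 3^(3 + 1) + 3^3|_3 = 108 ⇒ 107
(1) 107|_3 = 3^(3 + 1) + 2·3^2 + 2·3 + 2 ↦ 4^(4 + 1) + 2·4^2 + 2·4 + 2|_4 = 1066 ⇒ 1065
(2) 1065|_4 = 4^(4 + 1) + 2·4^2 + 2·4 + 1 ↦ 5^(5 + 1) + 2·5^2 + 2·5 + 1|_5 = 15686 ⇒ 15685
(3) 15685|_5 = 5^(5 + 1) + 2·5^2 + 2·5 ↦ 6^(6 + 1) + 2·6^2 + 2·6|_6 = 280020 ⇒ 280019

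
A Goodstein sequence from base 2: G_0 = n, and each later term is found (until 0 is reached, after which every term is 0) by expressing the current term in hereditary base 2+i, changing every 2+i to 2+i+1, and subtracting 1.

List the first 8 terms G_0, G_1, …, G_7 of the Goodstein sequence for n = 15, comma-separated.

15, 111, 1283, 18752, 326593, 6588344, 150994943, 3524450280

(0) 15|_2 = 2^(2 + 1) + 2^2 + 2 + 1 ↦ 3^(3 + 1) + 3^3 + 3 + 1|_3 = 112 ⇒ 111
(1) 111|_3 = 3^(3 + 1) + 3^3 + 3 ↦ 4^(4 + 1) + 4^4 + 4|_4 = 1284 ⇒ 1283
(2) 1283|_4 = 4^(4 + 1) + 4^4 + 3 ↦ 5^(5 + 1) + 5^5 + 3|_5 = 18753 ⇒ 18752
(3) 18752|_5 = 5^(5 + 1) + 5^5 + 2 ↦ 6^(6 + 1) + 6^6 + 2|_6 = 326594 ⇒ 326593
(4) 326593|_6 = 6^(6 + 1) + 6^6 + 1 ↦ 7^(7 + 1) + 7^7 + 1|_7 = 6588345 ⇒ 6588344
(5) 6588344|_7 = 7^(7 + 1) + 7^7 ↦ 8^(8 + 1) + 8^8|_8 = 150994944 ⇒ 150994943
(6) 150994943|_8 = 8^(8 + 1) + 7·8^7 + 7·8^6 + 7·8^5 + 7·8^4 + 7·8^3 + 7·8^2 + 7·8 + 7 ↦ 9^(9 + 1) + 7·9^7 + 7·9^6 + 7·9^5 + 7·9^4 + 7·9^3 + 7·9^2 + 7·9 + 7|_9 = 3524450281 ⇒ 3524450280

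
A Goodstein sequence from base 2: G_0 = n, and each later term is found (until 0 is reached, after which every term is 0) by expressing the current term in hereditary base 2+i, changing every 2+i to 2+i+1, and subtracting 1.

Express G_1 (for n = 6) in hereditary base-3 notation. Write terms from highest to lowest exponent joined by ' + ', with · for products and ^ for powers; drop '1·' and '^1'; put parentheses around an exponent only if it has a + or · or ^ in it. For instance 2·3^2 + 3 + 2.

6 —HB2→ 2^2 + 2 —bump→ 3^3 + 3 = 30 —(−1)→ 29
29 —HB3→ 3^3 + 2 —bump→ 4^4 + 2 = 258 —(−1)→ 257

3^3 + 2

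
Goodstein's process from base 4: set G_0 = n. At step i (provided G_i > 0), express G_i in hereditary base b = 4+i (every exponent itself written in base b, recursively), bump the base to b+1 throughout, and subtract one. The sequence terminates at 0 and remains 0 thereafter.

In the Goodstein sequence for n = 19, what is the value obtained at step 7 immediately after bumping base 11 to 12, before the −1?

88

step 0: 19 = 4^2 + 3; sub 5 for 4: 5^2 + 3; = 28; G_1 = 28−1 = 27
step 1: 27 = 5^2 + 2; sub 6 for 5: 6^2 + 2; = 38; G_2 = 38−1 = 37
step 2: 37 = 6^2 + 1; sub 7 for 6: 7^2 + 1; = 50; G_3 = 50−1 = 49
step 3: 49 = 7^2; sub 8 for 7: 8^2; = 64; G_4 = 64−1 = 63
step 4: 63 = 7·8 + 7; sub 9 for 8: 7·9 + 7; = 70; G_5 = 70−1 = 69
step 5: 69 = 7·9 + 6; sub 10 for 9: 7·10 + 6; = 76; G_6 = 76−1 = 75
step 6: 75 = 7·10 + 5; sub 11 for 10: 7·11 + 5; = 82; G_7 = 82−1 = 81
step 7: 81 = 7·11 + 4; sub 12 for 11: 7·12 + 4; = 88; G_8 = 88−1 = 87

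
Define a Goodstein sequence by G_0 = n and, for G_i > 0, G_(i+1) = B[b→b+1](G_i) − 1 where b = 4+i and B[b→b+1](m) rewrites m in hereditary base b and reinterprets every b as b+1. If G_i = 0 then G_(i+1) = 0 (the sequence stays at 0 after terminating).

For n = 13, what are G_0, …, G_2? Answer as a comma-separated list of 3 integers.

13, 15, 17

13 —HB4→ 3·4 + 1 —bump→ 3·5 + 1 = 16 —(−1)→ 15
15 —HB5→ 3·5 —bump→ 3·6 = 18 —(−1)→ 17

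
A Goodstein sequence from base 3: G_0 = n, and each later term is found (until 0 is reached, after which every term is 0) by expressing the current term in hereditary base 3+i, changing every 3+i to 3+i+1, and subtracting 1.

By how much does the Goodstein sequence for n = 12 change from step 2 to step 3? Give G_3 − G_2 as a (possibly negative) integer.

10

G_0=12  [base 3] 3^2 + 3  →[3↦4]→  4^2 + 4 = 20  −1 ⇒ G_1=19
G_1=19  [base 4] 4^2 + 3  →[4↦5]→  5^2 + 3 = 28  −1 ⇒ G_2=27
G_2=27  [base 5] 5^2 + 2  →[5↦6]→  6^2 + 2 = 38  −1 ⇒ G_3=37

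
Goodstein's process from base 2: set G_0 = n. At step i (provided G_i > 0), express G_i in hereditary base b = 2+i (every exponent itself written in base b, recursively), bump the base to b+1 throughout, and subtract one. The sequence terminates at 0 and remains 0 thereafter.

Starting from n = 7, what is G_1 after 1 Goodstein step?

30

step 0: 7 = 2^2 + 2 + 1; sub 3 for 2: 3^3 + 3 + 1; = 31; G_1 = 31−1 = 30
step 1: 30 = 3^3 + 3; sub 4 for 3: 4^4 + 4; = 260; G_2 = 260−1 = 259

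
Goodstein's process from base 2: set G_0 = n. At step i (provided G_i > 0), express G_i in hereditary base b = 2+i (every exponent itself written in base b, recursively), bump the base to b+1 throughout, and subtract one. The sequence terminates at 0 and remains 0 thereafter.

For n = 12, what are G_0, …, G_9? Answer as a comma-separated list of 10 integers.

12 —HB2→ 2^(2 + 1) + 2^2 —bump→ 3^(3 + 1) + 3^3 = 108 —(−1)→ 107
107 —HB3→ 3^(3 + 1) + 2·3^2 + 2·3 + 2 —bump→ 4^(4 + 1) + 2·4^2 + 2·4 + 2 = 1066 —(−1)→ 1065
1065 —HB4→ 4^(4 + 1) + 2·4^2 + 2·4 + 1 —bump→ 5^(5 + 1) + 2·5^2 + 2·5 + 1 = 15686 —(−1)→ 15685
15685 —HB5→ 5^(5 + 1) + 2·5^2 + 2·5 —bump→ 6^(6 + 1) + 2·6^2 + 2·6 = 280020 —(−1)→ 280019
280019 —HB6→ 6^(6 + 1) + 2·6^2 + 6 + 5 —bump→ 7^(7 + 1) + 2·7^2 + 7 + 5 = 5764911 —(−1)→ 5764910
5764910 —HB7→ 7^(7 + 1) + 2·7^2 + 7 + 4 —bump→ 8^(8 + 1) + 2·8^2 + 8 + 4 = 134217868 —(−1)→ 134217867
134217867 —HB8→ 8^(8 + 1) + 2·8^2 + 8 + 3 —bump→ 9^(9 + 1) + 2·9^2 + 9 + 3 = 3486784575 —(−1)→ 3486784574
3486784574 —HB9→ 9^(9 + 1) + 2·9^2 + 9 + 2 —bump→ 10^(10 + 1) + 2·10^2 + 10 + 2 = 100000000212 —(−1)→ 100000000211
100000000211 —HB10→ 10^(10 + 1) + 2·10^2 + 10 + 1 —bump→ 11^(11 + 1) + 2·11^2 + 11 + 1 = 3138428376975 —(−1)→ 3138428376974

12, 107, 1065, 15685, 280019, 5764910, 134217867, 3486784574, 100000000211, 3138428376974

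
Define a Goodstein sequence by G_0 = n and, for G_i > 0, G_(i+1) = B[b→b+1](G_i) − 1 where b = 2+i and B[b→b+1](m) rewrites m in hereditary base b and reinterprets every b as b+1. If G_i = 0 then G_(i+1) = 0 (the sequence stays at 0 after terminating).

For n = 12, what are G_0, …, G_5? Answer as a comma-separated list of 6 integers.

12, 107, 1065, 15685, 280019, 5764910

[0] 12 ≡ 2^(2 + 1) + 2^2 (base 2). Lift 3: 108. −1: 107.
[1] 107 ≡ 3^(3 + 1) + 2·3^2 + 2·3 + 2 (base 3). Lift 4: 1066. −1: 1065.
[2] 1065 ≡ 4^(4 + 1) + 2·4^2 + 2·4 + 1 (base 4). Lift 5: 15686. −1: 15685.
[3] 15685 ≡ 5^(5 + 1) + 2·5^2 + 2·5 (base 5). Lift 6: 280020. −1: 280019.
[4] 280019 ≡ 6^(6 + 1) + 2·6^2 + 6 + 5 (base 6). Lift 7: 5764911. −1: 5764910.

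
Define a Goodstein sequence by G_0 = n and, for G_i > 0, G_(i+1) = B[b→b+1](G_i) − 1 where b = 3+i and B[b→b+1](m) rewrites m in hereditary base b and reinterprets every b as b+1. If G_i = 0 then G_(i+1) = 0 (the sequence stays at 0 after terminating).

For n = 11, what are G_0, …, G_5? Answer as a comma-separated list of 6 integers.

i=0: 11 = 3^2 + 2 (b=3); 3→4: 4^2 + 2 = 18; 18−1 = 17
i=1: 17 = 4^2 + 1 (b=4); 4→5: 5^2 + 1 = 26; 26−1 = 25
i=2: 25 = 5^2 (b=5); 5→6: 6^2 = 36; 36−1 = 35
i=3: 35 = 5·6 + 5 (b=6); 6→7: 5·7 + 5 = 40; 40−1 = 39
i=4: 39 = 5·7 + 4 (b=7); 7→8: 5·8 + 4 = 44; 44−1 = 43

11, 17, 25, 35, 39, 43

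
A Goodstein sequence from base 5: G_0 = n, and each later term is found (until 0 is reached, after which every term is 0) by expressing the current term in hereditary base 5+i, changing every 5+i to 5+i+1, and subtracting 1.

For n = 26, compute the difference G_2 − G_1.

12

(0) 26|_5 = 5^2 + 1 ↦ 6^2 + 1|_6 = 37 ⇒ 36
(1) 36|_6 = 6^2 ↦ 7^2|_7 = 49 ⇒ 48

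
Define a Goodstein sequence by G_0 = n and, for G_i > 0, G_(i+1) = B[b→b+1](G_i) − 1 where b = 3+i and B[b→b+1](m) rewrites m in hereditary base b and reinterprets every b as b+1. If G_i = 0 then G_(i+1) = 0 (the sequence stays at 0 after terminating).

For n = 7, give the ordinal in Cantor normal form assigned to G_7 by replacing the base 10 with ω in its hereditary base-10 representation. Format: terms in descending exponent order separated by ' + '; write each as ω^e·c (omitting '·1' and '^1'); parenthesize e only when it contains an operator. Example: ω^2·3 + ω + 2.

9

step 0: 7 = 2·3 + 1; sub 4 for 3: 2·4 + 1; = 9; G_1 = 9−1 = 8
step 1: 8 = 2·4; sub 5 for 4: 2·5; = 10; G_2 = 10−1 = 9
step 2: 9 = 5 + 4; sub 6 for 5: 6 + 4; = 10; G_3 = 10−1 = 9
step 3: 9 = 6 + 3; sub 7 for 6: 7 + 3; = 10; G_4 = 10−1 = 9
step 4: 9 = 7 + 2; sub 8 for 7: 8 + 2; = 10; G_5 = 10−1 = 9
step 5: 9 = 8 + 1; sub 9 for 8: 9 + 1; = 10; G_6 = 10−1 = 9
step 6: 9 = 9; sub 10 for 9: 10; = 10; G_7 = 10−1 = 9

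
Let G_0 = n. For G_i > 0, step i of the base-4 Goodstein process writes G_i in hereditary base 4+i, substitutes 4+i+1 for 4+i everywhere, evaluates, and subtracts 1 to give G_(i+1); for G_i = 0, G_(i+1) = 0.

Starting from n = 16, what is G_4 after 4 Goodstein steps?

[0] 16 ≡ 4^2 (base 4). Lift 5: 25. −1: 24.
[1] 24 ≡ 4·5 + 4 (base 5). Lift 6: 28. −1: 27.
[2] 27 ≡ 4·6 + 3 (base 6). Lift 7: 31. −1: 30.
[3] 30 ≡ 4·7 + 2 (base 7). Lift 8: 34. −1: 33.

33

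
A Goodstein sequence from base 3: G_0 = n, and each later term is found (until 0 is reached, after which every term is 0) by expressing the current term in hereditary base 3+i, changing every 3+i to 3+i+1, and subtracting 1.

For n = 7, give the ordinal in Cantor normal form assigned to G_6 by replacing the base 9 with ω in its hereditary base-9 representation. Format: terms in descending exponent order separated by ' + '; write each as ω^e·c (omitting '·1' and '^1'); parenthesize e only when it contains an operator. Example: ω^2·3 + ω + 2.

ω

(0) 7|_3 = 2·3 + 1 ↦ 2·4 + 1|_4 = 9 ⇒ 8
(1) 8|_4 = 2·4 ↦ 2·5|_5 = 10 ⇒ 9
(2) 9|_5 = 5 + 4 ↦ 6 + 4|_6 = 10 ⇒ 9
(3) 9|_6 = 6 + 3 ↦ 7 + 3|_7 = 10 ⇒ 9
(4) 9|_7 = 7 + 2 ↦ 8 + 2|_8 = 10 ⇒ 9
(5) 9|_8 = 8 + 1 ↦ 9 + 1|_9 = 10 ⇒ 9
(6) 9|_9 = 9 ↦ 10|_10 = 10 ⇒ 9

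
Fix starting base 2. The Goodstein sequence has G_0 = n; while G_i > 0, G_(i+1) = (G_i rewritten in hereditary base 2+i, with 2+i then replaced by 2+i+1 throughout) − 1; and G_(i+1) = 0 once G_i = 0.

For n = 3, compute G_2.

3

i=0: 3 = 2 + 1 (b=2); 2→3: 3 + 1 = 4; 4−1 = 3
i=1: 3 = 3 (b=3); 3→4: 4 = 4; 4−1 = 3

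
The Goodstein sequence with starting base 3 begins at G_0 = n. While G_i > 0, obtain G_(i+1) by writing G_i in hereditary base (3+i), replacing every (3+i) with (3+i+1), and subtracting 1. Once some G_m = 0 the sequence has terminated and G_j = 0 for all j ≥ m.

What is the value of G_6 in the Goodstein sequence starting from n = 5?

G_0 = 5. HB_3(5) = 3 + 2. Bump = 6. G_1 = 5.
G_1 = 5. HB_4(5) = 4 + 1. Bump = 6. G_2 = 5.
G_2 = 5. HB_5(5) = 5. Bump = 6. G_3 = 5.
G_3 = 5. HB_6(5) = 5. Bump = 5. G_4 = 4.
G_4 = 4. HB_7(4) = 4. Bump = 4. G_5 = 3.
G_5 = 3. HB_8(3) = 3. Bump = 3. G_6 = 2.
G_6 = 2. HB_9(2) = 2. Bump = 2. G_7 = 1.

2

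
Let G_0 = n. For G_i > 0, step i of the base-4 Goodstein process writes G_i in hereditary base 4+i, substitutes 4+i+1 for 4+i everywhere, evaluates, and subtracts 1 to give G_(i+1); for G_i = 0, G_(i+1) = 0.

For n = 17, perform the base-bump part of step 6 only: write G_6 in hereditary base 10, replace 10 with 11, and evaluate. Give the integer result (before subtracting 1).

G_0 = 17. HB_4(17) = 4^2 + 1. Bump = 26. G_1 = 25.
G_1 = 25. HB_5(25) = 5^2. Bump = 36. G_2 = 35.
G_2 = 35. HB_6(35) = 5·6 + 5. Bump = 40. G_3 = 39.
G_3 = 39. HB_7(39) = 5·7 + 4. Bump = 44. G_4 = 43.
G_4 = 43. HB_8(43) = 5·8 + 3. Bump = 48. G_5 = 47.
G_5 = 47. HB_9(47) = 5·9 + 2. Bump = 52. G_6 = 51.
G_6 = 51. HB_10(51) = 5·10 + 1. Bump = 56. G_7 = 55.

56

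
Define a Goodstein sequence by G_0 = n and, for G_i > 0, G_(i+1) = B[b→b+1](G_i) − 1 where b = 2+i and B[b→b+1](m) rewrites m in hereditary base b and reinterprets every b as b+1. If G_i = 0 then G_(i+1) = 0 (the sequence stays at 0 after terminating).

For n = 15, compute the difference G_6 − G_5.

144406599

15 —HB2→ 2^(2 + 1) + 2^2 + 2 + 1 —bump→ 3^(3 + 1) + 3^3 + 3 + 1 = 112 —(−1)→ 111
111 —HB3→ 3^(3 + 1) + 3^3 + 3 —bump→ 4^(4 + 1) + 4^4 + 4 = 1284 —(−1)→ 1283
1283 —HB4→ 4^(4 + 1) + 4^4 + 3 —bump→ 5^(5 + 1) + 5^5 + 3 = 18753 —(−1)→ 18752
18752 —HB5→ 5^(5 + 1) + 5^5 + 2 —bump→ 6^(6 + 1) + 6^6 + 2 = 326594 —(−1)→ 326593
326593 —HB6→ 6^(6 + 1) + 6^6 + 1 —bump→ 7^(7 + 1) + 7^7 + 1 = 6588345 —(−1)→ 6588344
6588344 —HB7→ 7^(7 + 1) + 7^7 —bump→ 8^(8 + 1) + 8^8 = 150994944 —(−1)→ 150994943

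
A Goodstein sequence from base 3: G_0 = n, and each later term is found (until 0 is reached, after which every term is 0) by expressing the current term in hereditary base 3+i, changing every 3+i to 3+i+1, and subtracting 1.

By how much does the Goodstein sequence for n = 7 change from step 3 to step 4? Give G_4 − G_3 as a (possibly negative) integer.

G_0 = 7. HB_3(7) = 2·3 + 1. Bump = 9. G_1 = 8.
G_1 = 8. HB_4(8) = 2·4. Bump = 10. G_2 = 9.
G_2 = 9. HB_5(9) = 5 + 4. Bump = 10. G_3 = 9.
G_3 = 9. HB_6(9) = 6 + 3. Bump = 10. G_4 = 9.

0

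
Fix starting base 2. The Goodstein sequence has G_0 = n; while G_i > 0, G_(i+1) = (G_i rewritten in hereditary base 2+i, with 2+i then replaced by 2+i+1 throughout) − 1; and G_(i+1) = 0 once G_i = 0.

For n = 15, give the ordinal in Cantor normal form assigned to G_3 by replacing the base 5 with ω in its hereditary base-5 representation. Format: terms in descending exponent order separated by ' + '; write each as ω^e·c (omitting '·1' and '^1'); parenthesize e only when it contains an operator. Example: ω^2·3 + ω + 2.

G_0=15  [base 2] 2^(2 + 1) + 2^2 + 2 + 1  →[2↦3]→  3^(3 + 1) + 3^3 + 3 + 1 = 112  −1 ⇒ G_1=111
G_1=111  [base 3] 3^(3 + 1) + 3^3 + 3  →[3↦4]→  4^(4 + 1) + 4^4 + 4 = 1284  −1 ⇒ G_2=1283
G_2=1283  [base 4] 4^(4 + 1) + 4^4 + 3  →[4↦5]→  5^(5 + 1) + 5^5 + 3 = 18753  −1 ⇒ G_3=18752
G_3=18752  [base 5] 5^(5 + 1) + 5^5 + 2  →[5↦6]→  6^(6 + 1) + 6^6 + 2 = 326594  −1 ⇒ G_4=326593

ω^(ω + 1) + ω^ω + 2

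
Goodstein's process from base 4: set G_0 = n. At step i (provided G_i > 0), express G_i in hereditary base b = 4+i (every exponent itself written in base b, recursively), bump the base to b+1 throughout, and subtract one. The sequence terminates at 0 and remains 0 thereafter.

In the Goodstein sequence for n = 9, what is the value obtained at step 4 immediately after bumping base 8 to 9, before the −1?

base 4: 9 = 2·4 + 1; at 5: 2·5 + 1 = 11; next = 10
base 5: 10 = 2·5; at 6: 2·6 = 12; next = 11
base 6: 11 = 6 + 5; at 7: 7 + 5 = 12; next = 11
base 7: 11 = 7 + 4; at 8: 8 + 4 = 12; next = 11

12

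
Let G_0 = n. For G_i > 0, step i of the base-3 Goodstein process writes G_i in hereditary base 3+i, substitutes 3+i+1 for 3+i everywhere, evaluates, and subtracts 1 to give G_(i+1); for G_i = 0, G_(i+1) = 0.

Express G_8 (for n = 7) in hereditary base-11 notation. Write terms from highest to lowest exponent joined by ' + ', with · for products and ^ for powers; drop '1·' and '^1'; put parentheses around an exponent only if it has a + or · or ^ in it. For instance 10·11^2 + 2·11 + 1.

i=0: 7 = 2·3 + 1 (b=3); 3→4: 2·4 + 1 = 9; 9−1 = 8
i=1: 8 = 2·4 (b=4); 4→5: 2·5 = 10; 10−1 = 9
i=2: 9 = 5 + 4 (b=5); 5→6: 6 + 4 = 10; 10−1 = 9
i=3: 9 = 6 + 3 (b=6); 6→7: 7 + 3 = 10; 10−1 = 9
i=4: 9 = 7 + 2 (b=7); 7→8: 8 + 2 = 10; 10−1 = 9
i=5: 9 = 8 + 1 (b=8); 8→9: 9 + 1 = 10; 10−1 = 9
i=6: 9 = 9 (b=9); 9→10: 10 = 10; 10−1 = 9
i=7: 9 = 9 (b=10); 10→11: 9 = 9; 9−1 = 8
i=8: 8 = 8 (b=11); 11→12: 8 = 8; 8−1 = 7

8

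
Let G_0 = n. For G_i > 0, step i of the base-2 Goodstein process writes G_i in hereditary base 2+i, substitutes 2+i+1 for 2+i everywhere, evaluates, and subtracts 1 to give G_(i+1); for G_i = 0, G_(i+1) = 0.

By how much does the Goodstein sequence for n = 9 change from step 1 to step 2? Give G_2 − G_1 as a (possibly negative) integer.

942

i=0: 9 = 2^(2 + 1) + 1 (b=2); 2→3: 3^(3 + 1) + 1 = 82; 82−1 = 81
i=1: 81 = 3^(3 + 1) (b=3); 3→4: 4^(4 + 1) = 1024; 1024−1 = 1023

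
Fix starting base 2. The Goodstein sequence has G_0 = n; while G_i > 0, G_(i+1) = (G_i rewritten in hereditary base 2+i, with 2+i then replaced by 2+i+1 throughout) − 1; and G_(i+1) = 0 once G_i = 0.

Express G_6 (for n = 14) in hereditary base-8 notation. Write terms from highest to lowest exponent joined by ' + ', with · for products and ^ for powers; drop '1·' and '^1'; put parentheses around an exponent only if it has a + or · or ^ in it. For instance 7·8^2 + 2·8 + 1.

8^(8 + 1) + 5·8^5 + 5·8^4 + 5·8^3 + 5·8^2 + 5·8 + 3

14 —HB2→ 2^(2 + 1) + 2^2 + 2 —bump→ 3^(3 + 1) + 3^3 + 3 = 111 —(−1)→ 110
110 —HB3→ 3^(3 + 1) + 3^3 + 2 —bump→ 4^(4 + 1) + 4^4 + 2 = 1282 —(−1)→ 1281
1281 —HB4→ 4^(4 + 1) + 4^4 + 1 —bump→ 5^(5 + 1) + 5^5 + 1 = 18751 —(−1)→ 18750
18750 —HB5→ 5^(5 + 1) + 5^5 —bump→ 6^(6 + 1) + 6^6 = 326592 —(−1)→ 326591
326591 —HB6→ 6^(6 + 1) + 5·6^5 + 5·6^4 + 5·6^3 + 5·6^2 + 5·6 + 5 —bump→ 7^(7 + 1) + 5·7^5 + 5·7^4 + 5·7^3 + 5·7^2 + 5·7 + 5 = 5862841 —(−1)→ 5862840
5862840 —HB7→ 7^(7 + 1) + 5·7^5 + 5·7^4 + 5·7^3 + 5·7^2 + 5·7 + 4 —bump→ 8^(8 + 1) + 5·8^5 + 5·8^4 + 5·8^3 + 5·8^2 + 5·8 + 4 = 134404972 —(−1)→ 134404971
134404971 —HB8→ 8^(8 + 1) + 5·8^5 + 5·8^4 + 5·8^3 + 5·8^2 + 5·8 + 3 —bump→ 9^(9 + 1) + 5·9^5 + 5·9^4 + 5·9^3 + 5·9^2 + 5·9 + 3 = 3487116549 —(−1)→ 3487116548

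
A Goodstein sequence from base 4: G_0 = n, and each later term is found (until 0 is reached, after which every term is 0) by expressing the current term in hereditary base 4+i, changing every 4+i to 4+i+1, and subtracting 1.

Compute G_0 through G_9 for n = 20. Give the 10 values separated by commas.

20, 29, 39, 51, 65, 81, 99, 107, 115, 123

(0) 20|_4 = 4^2 + 4 ↦ 5^2 + 5|_5 = 30 ⇒ 29
(1) 29|_5 = 5^2 + 4 ↦ 6^2 + 4|_6 = 40 ⇒ 39
(2) 39|_6 = 6^2 + 3 ↦ 7^2 + 3|_7 = 52 ⇒ 51
(3) 51|_7 = 7^2 + 2 ↦ 8^2 + 2|_8 = 66 ⇒ 65
(4) 65|_8 = 8^2 + 1 ↦ 9^2 + 1|_9 = 82 ⇒ 81
(5) 81|_9 = 9^2 ↦ 10^2|_10 = 100 ⇒ 99
(6) 99|_10 = 9·10 + 9 ↦ 9·11 + 9|_11 = 108 ⇒ 107
(7) 107|_11 = 9·11 + 8 ↦ 9·12 + 8|_12 = 116 ⇒ 115
(8) 115|_12 = 9·12 + 7 ↦ 9·13 + 7|_13 = 124 ⇒ 123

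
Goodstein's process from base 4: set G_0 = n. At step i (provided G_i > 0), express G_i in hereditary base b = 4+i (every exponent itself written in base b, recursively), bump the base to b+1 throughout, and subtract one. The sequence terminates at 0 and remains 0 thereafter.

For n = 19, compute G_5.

69

i=0: 19 = 4^2 + 3 (b=4); 4→5: 5^2 + 3 = 28; 28−1 = 27
i=1: 27 = 5^2 + 2 (b=5); 5→6: 6^2 + 2 = 38; 38−1 = 37
i=2: 37 = 6^2 + 1 (b=6); 6→7: 7^2 + 1 = 50; 50−1 = 49
i=3: 49 = 7^2 (b=7); 7→8: 8^2 = 64; 64−1 = 63
i=4: 63 = 7·8 + 7 (b=8); 8→9: 7·9 + 7 = 70; 70−1 = 69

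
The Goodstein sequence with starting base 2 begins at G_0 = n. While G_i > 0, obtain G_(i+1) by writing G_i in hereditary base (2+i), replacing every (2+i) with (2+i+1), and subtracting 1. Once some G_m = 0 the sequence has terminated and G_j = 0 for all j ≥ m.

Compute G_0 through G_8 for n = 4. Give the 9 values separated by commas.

base 2: 4 = 2^2; at 3: 3^3 = 27; next = 26
base 3: 26 = 2·3^2 + 2·3 + 2; at 4: 2·4^2 + 2·4 + 2 = 42; next = 41
base 4: 41 = 2·4^2 + 2·4 + 1; at 5: 2·5^2 + 2·5 + 1 = 61; next = 60
base 5: 60 = 2·5^2 + 2·5; at 6: 2·6^2 + 2·6 = 84; next = 83
base 6: 83 = 2·6^2 + 6 + 5; at 7: 2·7^2 + 7 + 5 = 110; next = 109
base 7: 109 = 2·7^2 + 7 + 4; at 8: 2·8^2 + 8 + 4 = 140; next = 139
base 8: 139 = 2·8^2 + 8 + 3; at 9: 2·9^2 + 9 + 3 = 174; next = 173
base 9: 173 = 2·9^2 + 9 + 2; at 10: 2·10^2 + 10 + 2 = 212; next = 211

4, 26, 41, 60, 83, 109, 139, 173, 211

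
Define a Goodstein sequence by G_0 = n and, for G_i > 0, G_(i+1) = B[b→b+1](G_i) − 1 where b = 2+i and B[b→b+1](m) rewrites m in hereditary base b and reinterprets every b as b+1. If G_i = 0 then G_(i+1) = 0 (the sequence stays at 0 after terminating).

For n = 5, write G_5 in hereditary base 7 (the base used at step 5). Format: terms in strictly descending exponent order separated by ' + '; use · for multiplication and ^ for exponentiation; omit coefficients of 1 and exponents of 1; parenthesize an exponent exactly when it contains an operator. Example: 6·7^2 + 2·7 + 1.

[0] 5 ≡ 2^2 + 1 (base 2). Lift 3: 28. −1: 27.
[1] 27 ≡ 3^3 (base 3). Lift 4: 256. −1: 255.
[2] 255 ≡ 3·4^3 + 3·4^2 + 3·4 + 3 (base 4). Lift 5: 468. −1: 467.
[3] 467 ≡ 3·5^3 + 3·5^2 + 3·5 + 2 (base 5). Lift 6: 776. −1: 775.
[4] 775 ≡ 3·6^3 + 3·6^2 + 3·6 + 1 (base 6). Lift 7: 1198. −1: 1197.
[5] 1197 ≡ 3·7^3 + 3·7^2 + 3·7 (base 7). Lift 8: 1752. −1: 1751.

3·7^3 + 3·7^2 + 3·7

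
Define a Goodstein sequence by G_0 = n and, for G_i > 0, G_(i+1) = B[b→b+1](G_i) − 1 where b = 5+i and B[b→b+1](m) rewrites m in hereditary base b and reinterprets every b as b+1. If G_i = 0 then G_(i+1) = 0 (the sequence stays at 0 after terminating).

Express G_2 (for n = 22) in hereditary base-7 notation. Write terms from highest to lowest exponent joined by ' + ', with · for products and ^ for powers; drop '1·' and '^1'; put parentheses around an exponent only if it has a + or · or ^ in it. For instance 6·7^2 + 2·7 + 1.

4·7

base 5: 22 = 4·5 + 2; at 6: 4·6 + 2 = 26; next = 25
base 6: 25 = 4·6 + 1; at 7: 4·7 + 1 = 29; next = 28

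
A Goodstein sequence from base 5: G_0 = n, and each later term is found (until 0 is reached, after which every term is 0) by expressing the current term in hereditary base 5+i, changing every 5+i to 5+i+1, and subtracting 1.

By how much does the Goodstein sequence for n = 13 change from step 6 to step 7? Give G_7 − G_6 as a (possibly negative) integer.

i=0: 13 = 2·5 + 3 (b=5); 5→6: 2·6 + 3 = 15; 15−1 = 14
i=1: 14 = 2·6 + 2 (b=6); 6→7: 2·7 + 2 = 16; 16−1 = 15
i=2: 15 = 2·7 + 1 (b=7); 7→8: 2·8 + 1 = 17; 17−1 = 16
i=3: 16 = 2·8 (b=8); 8→9: 2·9 = 18; 18−1 = 17
i=4: 17 = 9 + 8 (b=9); 9→10: 10 + 8 = 18; 18−1 = 17
i=5: 17 = 10 + 7 (b=10); 10→11: 11 + 7 = 18; 18−1 = 17
i=6: 17 = 11 + 6 (b=11); 11→12: 12 + 6 = 18; 18−1 = 17

0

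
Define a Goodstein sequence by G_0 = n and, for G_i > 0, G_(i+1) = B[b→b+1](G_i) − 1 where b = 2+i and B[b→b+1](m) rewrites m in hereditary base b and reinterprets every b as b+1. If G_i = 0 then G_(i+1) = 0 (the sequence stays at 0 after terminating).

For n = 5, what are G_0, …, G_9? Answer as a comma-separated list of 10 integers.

5, 27, 255, 467, 775, 1197, 1751, 2454, 3325, 4382

[0] 5 ≡ 2^2 + 1 (base 2). Lift 3: 28. −1: 27.
[1] 27 ≡ 3^3 (base 3). Lift 4: 256. −1: 255.
[2] 255 ≡ 3·4^3 + 3·4^2 + 3·4 + 3 (base 4). Lift 5: 468. −1: 467.
[3] 467 ≡ 3·5^3 + 3·5^2 + 3·5 + 2 (base 5). Lift 6: 776. −1: 775.
[4] 775 ≡ 3·6^3 + 3·6^2 + 3·6 + 1 (base 6). Lift 7: 1198. −1: 1197.
[5] 1197 ≡ 3·7^3 + 3·7^2 + 3·7 (base 7). Lift 8: 1752. −1: 1751.
[6] 1751 ≡ 3·8^3 + 3·8^2 + 2·8 + 7 (base 8). Lift 9: 2455. −1: 2454.
[7] 2454 ≡ 3·9^3 + 3·9^2 + 2·9 + 6 (base 9). Lift 10: 3326. −1: 3325.
[8] 3325 ≡ 3·10^3 + 3·10^2 + 2·10 + 5 (base 10). Lift 11: 4383. −1: 4382.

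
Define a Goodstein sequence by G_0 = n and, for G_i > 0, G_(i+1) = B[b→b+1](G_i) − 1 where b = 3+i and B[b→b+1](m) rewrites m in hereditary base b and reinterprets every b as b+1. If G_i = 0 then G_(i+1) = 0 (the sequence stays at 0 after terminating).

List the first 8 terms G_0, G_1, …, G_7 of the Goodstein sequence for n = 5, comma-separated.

5, 5, 5, 5, 4, 3, 2, 1

G_0 = 5. HB_3(5) = 3 + 2. Bump = 6. G_1 = 5.
G_1 = 5. HB_4(5) = 4 + 1. Bump = 6. G_2 = 5.
G_2 = 5. HB_5(5) = 5. Bump = 6. G_3 = 5.
G_3 = 5. HB_6(5) = 5. Bump = 5. G_4 = 4.
G_4 = 4. HB_7(4) = 4. Bump = 4. G_5 = 3.
G_5 = 3. HB_8(3) = 3. Bump = 3. G_6 = 2.
G_6 = 2. HB_9(2) = 2. Bump = 2. G_7 = 1.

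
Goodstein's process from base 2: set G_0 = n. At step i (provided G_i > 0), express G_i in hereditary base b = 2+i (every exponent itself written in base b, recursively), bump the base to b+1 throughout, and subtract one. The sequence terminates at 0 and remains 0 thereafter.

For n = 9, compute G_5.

2471826

G_0=9  [base 2] 2^(2 + 1) + 1  →[2↦3]→  3^(3 + 1) + 1 = 82  −1 ⇒ G_1=81
G_1=81  [base 3] 3^(3 + 1)  →[3↦4]→  4^(4 + 1) = 1024  −1 ⇒ G_2=1023
G_2=1023  [base 4] 3·4^4 + 3·4^3 + 3·4^2 + 3·4 + 3  →[4↦5]→  3·5^5 + 3·5^3 + 3·5^2 + 3·5 + 3 = 9843  −1 ⇒ G_3=9842
G_3=9842  [base 5] 3·5^5 + 3·5^3 + 3·5^2 + 3·5 + 2  →[5↦6]→  3·6^6 + 3·6^3 + 3·6^2 + 3·6 + 2 = 140744  −1 ⇒ G_4=140743
G_4=140743  [base 6] 3·6^6 + 3·6^3 + 3·6^2 + 3·6 + 1  →[6↦7]→  3·7^7 + 3·7^3 + 3·7^2 + 3·7 + 1 = 2471827  −1 ⇒ G_5=2471826
G_5=2471826  [base 7] 3·7^7 + 3·7^3 + 3·7^2 + 3·7  →[7↦8]→  3·8^8 + 3·8^3 + 3·8^2 + 3·8 = 50333400  −1 ⇒ G_6=50333399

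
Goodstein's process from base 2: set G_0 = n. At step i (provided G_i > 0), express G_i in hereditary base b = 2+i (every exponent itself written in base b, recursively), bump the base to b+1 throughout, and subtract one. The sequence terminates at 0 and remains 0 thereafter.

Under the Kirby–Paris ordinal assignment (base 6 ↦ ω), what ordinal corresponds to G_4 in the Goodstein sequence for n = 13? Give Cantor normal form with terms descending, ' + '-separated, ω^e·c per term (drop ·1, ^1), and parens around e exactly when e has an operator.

G_0 = 13. HB_2(13) = 2^(2 + 1) + 2^2 + 1. Bump = 109. G_1 = 108.
G_1 = 108. HB_3(108) = 3^(3 + 1) + 3^3. Bump = 1280. G_2 = 1279.
G_2 = 1279. HB_4(1279) = 4^(4 + 1) + 3·4^3 + 3·4^2 + 3·4 + 3. Bump = 16093. G_3 = 16092.
G_3 = 16092. HB_5(16092) = 5^(5 + 1) + 3·5^3 + 3·5^2 + 3·5 + 2. Bump = 280712. G_4 = 280711.
G_4 = 280711. HB_6(280711) = 6^(6 + 1) + 3·6^3 + 3·6^2 + 3·6 + 1. Bump = 5765999. G_5 = 5765998.

ω^(ω + 1) + ω^3·3 + ω^2·3 + ω·3 + 1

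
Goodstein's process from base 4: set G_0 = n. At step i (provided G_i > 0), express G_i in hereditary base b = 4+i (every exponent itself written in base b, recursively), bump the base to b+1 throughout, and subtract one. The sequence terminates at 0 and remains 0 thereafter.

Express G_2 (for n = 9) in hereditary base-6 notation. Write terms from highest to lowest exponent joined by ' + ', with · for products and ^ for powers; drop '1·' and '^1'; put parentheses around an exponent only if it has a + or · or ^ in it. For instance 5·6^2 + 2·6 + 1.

6 + 5

step 0: 9 = 2·4 + 1; sub 5 for 4: 2·5 + 1; = 11; G_1 = 11−1 = 10
step 1: 10 = 2·5; sub 6 for 5: 2·6; = 12; G_2 = 12−1 = 11
step 2: 11 = 6 + 5; sub 7 for 6: 7 + 5; = 12; G_3 = 12−1 = 11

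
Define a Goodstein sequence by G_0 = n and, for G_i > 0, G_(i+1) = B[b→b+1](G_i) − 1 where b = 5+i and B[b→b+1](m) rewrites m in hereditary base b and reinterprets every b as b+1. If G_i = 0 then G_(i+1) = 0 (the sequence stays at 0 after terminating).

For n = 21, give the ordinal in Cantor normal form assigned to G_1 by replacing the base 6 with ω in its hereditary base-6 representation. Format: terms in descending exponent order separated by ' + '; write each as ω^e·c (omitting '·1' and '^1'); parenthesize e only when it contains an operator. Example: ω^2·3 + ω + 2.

ω·4

step 0: 21 = 4·5 + 1; sub 6 for 5: 4·6 + 1; = 25; G_1 = 25−1 = 24
step 1: 24 = 4·6; sub 7 for 6: 4·7; = 28; G_2 = 28−1 = 27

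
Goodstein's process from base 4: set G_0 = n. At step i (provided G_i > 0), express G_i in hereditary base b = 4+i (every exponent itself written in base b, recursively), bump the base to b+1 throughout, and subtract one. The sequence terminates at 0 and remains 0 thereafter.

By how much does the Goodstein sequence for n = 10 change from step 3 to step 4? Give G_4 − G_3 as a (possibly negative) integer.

base 4: 10 = 2·4 + 2; at 5: 2·5 + 2 = 12; next = 11
base 5: 11 = 2·5 + 1; at 6: 2·6 + 1 = 13; next = 12
base 6: 12 = 2·6; at 7: 2·7 = 14; next = 13
base 7: 13 = 7 + 6; at 8: 8 + 6 = 14; next = 13

0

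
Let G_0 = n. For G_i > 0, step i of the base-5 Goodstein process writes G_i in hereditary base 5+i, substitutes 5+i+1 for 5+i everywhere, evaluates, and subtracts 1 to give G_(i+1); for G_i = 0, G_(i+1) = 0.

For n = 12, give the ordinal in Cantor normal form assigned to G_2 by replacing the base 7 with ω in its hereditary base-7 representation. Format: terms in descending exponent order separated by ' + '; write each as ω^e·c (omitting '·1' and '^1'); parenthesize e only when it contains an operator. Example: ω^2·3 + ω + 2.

ω·2

12 —HB5→ 2·5 + 2 —bump→ 2·6 + 2 = 14 —(−1)→ 13
13 —HB6→ 2·6 + 1 —bump→ 2·7 + 1 = 15 —(−1)→ 14
14 —HB7→ 2·7 —bump→ 2·8 = 16 —(−1)→ 15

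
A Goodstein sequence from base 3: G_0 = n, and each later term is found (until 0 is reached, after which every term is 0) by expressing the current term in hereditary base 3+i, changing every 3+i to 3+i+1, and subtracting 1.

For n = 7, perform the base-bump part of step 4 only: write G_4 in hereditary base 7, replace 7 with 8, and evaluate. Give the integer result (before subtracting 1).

10

base 3: 7 = 2·3 + 1; at 4: 2·4 + 1 = 9; next = 8
base 4: 8 = 2·4; at 5: 2·5 = 10; next = 9
base 5: 9 = 5 + 4; at 6: 6 + 4 = 10; next = 9
base 6: 9 = 6 + 3; at 7: 7 + 3 = 10; next = 9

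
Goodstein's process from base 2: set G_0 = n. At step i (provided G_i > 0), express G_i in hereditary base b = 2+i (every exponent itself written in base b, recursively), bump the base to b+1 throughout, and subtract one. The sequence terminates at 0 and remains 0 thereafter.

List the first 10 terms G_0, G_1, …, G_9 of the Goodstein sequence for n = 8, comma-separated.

G_0 = 8. HB_2(8) = 2^(2 + 1). Bump = 81. G_1 = 80.
G_1 = 80. HB_3(80) = 2·3^3 + 2·3^2 + 2·3 + 2. Bump = 554. G_2 = 553.
G_2 = 553. HB_4(553) = 2·4^4 + 2·4^2 + 2·4 + 1. Bump = 6311. G_3 = 6310.
G_3 = 6310. HB_5(6310) = 2·5^5 + 2·5^2 + 2·5. Bump = 93396. G_4 = 93395.
G_4 = 93395. HB_6(93395) = 2·6^6 + 2·6^2 + 6 + 5. Bump = 1647196. G_5 = 1647195.
G_5 = 1647195. HB_7(1647195) = 2·7^7 + 2·7^2 + 7 + 4. Bump = 33554572. G_6 = 33554571.
G_6 = 33554571. HB_8(33554571) = 2·8^8 + 2·8^2 + 8 + 3. Bump = 774841152. G_7 = 774841151.
G_7 = 774841151. HB_9(774841151) = 2·9^9 + 2·9^2 + 9 + 2. Bump = 20000000212. G_8 = 20000000211.
G_8 = 20000000211. HB_10(20000000211) = 2·10^10 + 2·10^2 + 10 + 1. Bump = 570623341476. G_9 = 570623341475.

8, 80, 553, 6310, 93395, 1647195, 33554571, 774841151, 20000000211, 570623341475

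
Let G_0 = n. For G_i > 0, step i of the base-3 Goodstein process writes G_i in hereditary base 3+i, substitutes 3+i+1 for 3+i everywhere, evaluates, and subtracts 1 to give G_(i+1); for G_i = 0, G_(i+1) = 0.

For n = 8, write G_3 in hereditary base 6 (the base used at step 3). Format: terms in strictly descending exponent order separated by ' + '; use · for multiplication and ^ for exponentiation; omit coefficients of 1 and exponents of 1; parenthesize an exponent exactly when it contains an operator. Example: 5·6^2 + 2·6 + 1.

i=0: 8 = 2·3 + 2 (b=3); 3→4: 2·4 + 2 = 10; 10−1 = 9
i=1: 9 = 2·4 + 1 (b=4); 4→5: 2·5 + 1 = 11; 11−1 = 10
i=2: 10 = 2·5 (b=5); 5→6: 2·6 = 12; 12−1 = 11
i=3: 11 = 6 + 5 (b=6); 6→7: 7 + 5 = 12; 12−1 = 11

6 + 5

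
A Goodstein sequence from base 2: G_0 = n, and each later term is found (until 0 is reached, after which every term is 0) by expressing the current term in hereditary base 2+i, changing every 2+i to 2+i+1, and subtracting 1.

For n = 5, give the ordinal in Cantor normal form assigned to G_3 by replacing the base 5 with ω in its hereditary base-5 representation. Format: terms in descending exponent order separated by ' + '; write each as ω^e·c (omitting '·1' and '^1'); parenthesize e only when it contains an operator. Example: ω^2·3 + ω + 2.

ω^3·3 + ω^2·3 + ω·3 + 2

base 2: 5 = 2^2 + 1; at 3: 3^3 + 1 = 28; next = 27
base 3: 27 = 3^3; at 4: 4^4 = 256; next = 255
base 4: 255 = 3·4^3 + 3·4^2 + 3·4 + 3; at 5: 3·5^3 + 3·5^2 + 3·5 + 3 = 468; next = 467
base 5: 467 = 3·5^3 + 3·5^2 + 3·5 + 2; at 6: 3·6^3 + 3·6^2 + 3·6 + 2 = 776; next = 775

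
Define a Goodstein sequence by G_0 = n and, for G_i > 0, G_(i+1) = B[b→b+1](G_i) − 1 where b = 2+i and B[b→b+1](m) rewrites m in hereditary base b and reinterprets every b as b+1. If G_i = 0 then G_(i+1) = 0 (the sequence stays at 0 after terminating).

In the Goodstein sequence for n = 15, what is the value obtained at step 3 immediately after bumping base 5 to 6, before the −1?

326594

i=0: 15 = 2^(2 + 1) + 2^2 + 2 + 1 (b=2); 2→3: 3^(3 + 1) + 3^3 + 3 + 1 = 112; 112−1 = 111
i=1: 111 = 3^(3 + 1) + 3^3 + 3 (b=3); 3→4: 4^(4 + 1) + 4^4 + 4 = 1284; 1284−1 = 1283
i=2: 1283 = 4^(4 + 1) + 4^4 + 3 (b=4); 4→5: 5^(5 + 1) + 5^5 + 3 = 18753; 18753−1 = 18752
i=3: 18752 = 5^(5 + 1) + 5^5 + 2 (b=5); 5→6: 6^(6 + 1) + 6^6 + 2 = 326594; 326594−1 = 326593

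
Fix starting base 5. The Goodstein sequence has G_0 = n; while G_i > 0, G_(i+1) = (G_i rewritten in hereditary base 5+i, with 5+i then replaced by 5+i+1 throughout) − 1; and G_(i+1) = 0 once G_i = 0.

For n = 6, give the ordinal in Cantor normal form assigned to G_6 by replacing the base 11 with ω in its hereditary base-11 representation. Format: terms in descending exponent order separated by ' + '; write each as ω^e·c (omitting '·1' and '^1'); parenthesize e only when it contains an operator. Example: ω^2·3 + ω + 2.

G_0 = 6. HB_5(6) = 5 + 1. Bump = 7. G_1 = 6.
G_1 = 6. HB_6(6) = 6. Bump = 7. G_2 = 6.
G_2 = 6. HB_7(6) = 6. Bump = 6. G_3 = 5.
G_3 = 5. HB_8(5) = 5. Bump = 5. G_4 = 4.
G_4 = 4. HB_9(4) = 4. Bump = 4. G_5 = 3.
G_5 = 3. HB_10(3) = 3. Bump = 3. G_6 = 2.
G_6 = 2. HB_11(2) = 2. Bump = 2. G_7 = 1.

2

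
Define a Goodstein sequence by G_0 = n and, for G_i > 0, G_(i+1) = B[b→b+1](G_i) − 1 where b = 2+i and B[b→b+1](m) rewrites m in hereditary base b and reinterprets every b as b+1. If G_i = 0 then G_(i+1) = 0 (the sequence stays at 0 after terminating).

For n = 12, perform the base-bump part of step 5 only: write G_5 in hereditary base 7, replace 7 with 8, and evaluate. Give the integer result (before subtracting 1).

134217868

[0] 12 ≡ 2^(2 + 1) + 2^2 (base 2). Lift 3: 108. −1: 107.
[1] 107 ≡ 3^(3 + 1) + 2·3^2 + 2·3 + 2 (base 3). Lift 4: 1066. −1: 1065.
[2] 1065 ≡ 4^(4 + 1) + 2·4^2 + 2·4 + 1 (base 4). Lift 5: 15686. −1: 15685.
[3] 15685 ≡ 5^(5 + 1) + 2·5^2 + 2·5 (base 5). Lift 6: 280020. −1: 280019.
[4] 280019 ≡ 6^(6 + 1) + 2·6^2 + 6 + 5 (base 6). Lift 7: 5764911. −1: 5764910.
[5] 5764910 ≡ 7^(7 + 1) + 2·7^2 + 7 + 4 (base 7). Lift 8: 134217868. −1: 134217867.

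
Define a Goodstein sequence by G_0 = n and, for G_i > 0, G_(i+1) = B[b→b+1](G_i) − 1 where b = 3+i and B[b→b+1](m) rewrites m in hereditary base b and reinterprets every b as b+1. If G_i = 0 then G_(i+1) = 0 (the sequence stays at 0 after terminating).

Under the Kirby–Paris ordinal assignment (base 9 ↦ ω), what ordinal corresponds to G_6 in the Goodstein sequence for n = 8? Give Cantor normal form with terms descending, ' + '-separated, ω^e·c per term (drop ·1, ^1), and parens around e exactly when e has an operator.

base 3: 8 = 2·3 + 2; at 4: 2·4 + 2 = 10; next = 9
base 4: 9 = 2·4 + 1; at 5: 2·5 + 1 = 11; next = 10
base 5: 10 = 2·5; at 6: 2·6 = 12; next = 11
base 6: 11 = 6 + 5; at 7: 7 + 5 = 12; next = 11
base 7: 11 = 7 + 4; at 8: 8 + 4 = 12; next = 11
base 8: 11 = 8 + 3; at 9: 9 + 3 = 12; next = 11
base 9: 11 = 9 + 2; at 10: 10 + 2 = 12; next = 11

ω + 2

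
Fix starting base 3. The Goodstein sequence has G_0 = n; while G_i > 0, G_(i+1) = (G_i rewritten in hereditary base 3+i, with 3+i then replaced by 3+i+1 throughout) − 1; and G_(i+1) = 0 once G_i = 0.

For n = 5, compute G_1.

5

base 3: 5 = 3 + 2; at 4: 4 + 2 = 6; next = 5
base 4: 5 = 4 + 1; at 5: 5 + 1 = 6; next = 5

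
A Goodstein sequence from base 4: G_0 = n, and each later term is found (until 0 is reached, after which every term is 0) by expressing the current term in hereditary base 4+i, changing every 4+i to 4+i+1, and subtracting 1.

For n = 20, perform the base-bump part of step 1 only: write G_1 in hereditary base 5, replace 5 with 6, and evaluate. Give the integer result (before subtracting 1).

(0) 20|_4 = 4^2 + 4 ↦ 5^2 + 5|_5 = 30 ⇒ 29
(1) 29|_5 = 5^2 + 4 ↦ 6^2 + 4|_6 = 40 ⇒ 39

40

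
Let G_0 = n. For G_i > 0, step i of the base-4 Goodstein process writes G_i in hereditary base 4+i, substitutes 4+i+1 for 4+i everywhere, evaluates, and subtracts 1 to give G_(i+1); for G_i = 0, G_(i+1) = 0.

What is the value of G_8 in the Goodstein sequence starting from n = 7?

3

step 0: 7 = 4 + 3; sub 5 for 4: 5 + 3; = 8; G_1 = 8−1 = 7
step 1: 7 = 5 + 2; sub 6 for 5: 6 + 2; = 8; G_2 = 8−1 = 7
step 2: 7 = 6 + 1; sub 7 for 6: 7 + 1; = 8; G_3 = 8−1 = 7
step 3: 7 = 7; sub 8 for 7: 8; = 8; G_4 = 8−1 = 7
step 4: 7 = 7; sub 9 for 8: 7; = 7; G_5 = 7−1 = 6
step 5: 6 = 6; sub 10 for 9: 6; = 6; G_6 = 6−1 = 5
step 6: 5 = 5; sub 11 for 10: 5; = 5; G_7 = 5−1 = 4
step 7: 4 = 4; sub 12 for 11: 4; = 4; G_8 = 4−1 = 3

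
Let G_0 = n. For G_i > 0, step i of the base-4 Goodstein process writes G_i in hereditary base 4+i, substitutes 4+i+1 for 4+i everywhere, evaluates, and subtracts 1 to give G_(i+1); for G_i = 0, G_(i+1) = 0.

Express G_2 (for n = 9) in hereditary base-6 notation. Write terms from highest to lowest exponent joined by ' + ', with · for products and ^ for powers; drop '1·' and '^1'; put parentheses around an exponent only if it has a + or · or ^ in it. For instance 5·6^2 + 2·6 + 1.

6 + 5

[0] 9 ≡ 2·4 + 1 (base 4). Lift 5: 11. −1: 10.
[1] 10 ≡ 2·5 (base 5). Lift 6: 12. −1: 11.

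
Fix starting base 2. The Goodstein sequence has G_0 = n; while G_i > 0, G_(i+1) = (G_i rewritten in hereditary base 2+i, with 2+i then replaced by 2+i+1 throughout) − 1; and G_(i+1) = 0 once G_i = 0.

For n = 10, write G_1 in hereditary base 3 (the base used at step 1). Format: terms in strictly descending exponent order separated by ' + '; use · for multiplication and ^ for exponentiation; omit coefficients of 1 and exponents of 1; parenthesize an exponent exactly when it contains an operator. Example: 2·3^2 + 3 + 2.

3^(3 + 1) + 2

[0] 10 ≡ 2^(2 + 1) + 2 (base 2). Lift 3: 84. −1: 83.
[1] 83 ≡ 3^(3 + 1) + 2 (base 3). Lift 4: 1026. −1: 1025.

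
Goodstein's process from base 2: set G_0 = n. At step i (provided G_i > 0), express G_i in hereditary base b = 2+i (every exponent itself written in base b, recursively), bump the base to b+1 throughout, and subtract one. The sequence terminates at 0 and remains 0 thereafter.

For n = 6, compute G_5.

G_0=6  [base 2] 2^2 + 2  →[2↦3]→  3^3 + 3 = 30  −1 ⇒ G_1=29
G_1=29  [base 3] 3^3 + 2  →[3↦4]→  4^4 + 2 = 258  −1 ⇒ G_2=257
G_2=257  [base 4] 4^4 + 1  →[4↦5]→  5^5 + 1 = 3126  −1 ⇒ G_3=3125
G_3=3125  [base 5] 5^5  →[5↦6]→  6^6 = 46656  −1 ⇒ G_4=46655
G_4=46655  [base 6] 5·6^5 + 5·6^4 + 5·6^3 + 5·6^2 + 5·6 + 5  →[6↦7]→  5·7^5 + 5·7^4 + 5·7^3 + 5·7^2 + 5·7 + 5 = 98040  −1 ⇒ G_5=98039
G_5=98039  [base 7] 5·7^5 + 5·7^4 + 5·7^3 + 5·7^2 + 5·7 + 4  →[7↦8]→  5·8^5 + 5·8^4 + 5·8^3 + 5·8^2 + 5·8 + 4 = 187244  −1 ⇒ G_6=187243

98039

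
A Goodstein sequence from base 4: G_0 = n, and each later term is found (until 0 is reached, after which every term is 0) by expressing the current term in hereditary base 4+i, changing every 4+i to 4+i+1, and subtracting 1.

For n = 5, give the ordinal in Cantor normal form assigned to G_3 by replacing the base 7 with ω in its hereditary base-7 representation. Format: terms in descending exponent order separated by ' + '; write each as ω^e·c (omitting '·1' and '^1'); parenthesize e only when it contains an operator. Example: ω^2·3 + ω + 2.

4

5 —HB4→ 4 + 1 —bump→ 5 + 1 = 6 —(−1)→ 5
5 —HB5→ 5 —bump→ 6 = 6 —(−1)→ 5
5 —HB6→ 5 —bump→ 5 = 5 —(−1)→ 4
4 —HB7→ 4 —bump→ 4 = 4 —(−1)→ 3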